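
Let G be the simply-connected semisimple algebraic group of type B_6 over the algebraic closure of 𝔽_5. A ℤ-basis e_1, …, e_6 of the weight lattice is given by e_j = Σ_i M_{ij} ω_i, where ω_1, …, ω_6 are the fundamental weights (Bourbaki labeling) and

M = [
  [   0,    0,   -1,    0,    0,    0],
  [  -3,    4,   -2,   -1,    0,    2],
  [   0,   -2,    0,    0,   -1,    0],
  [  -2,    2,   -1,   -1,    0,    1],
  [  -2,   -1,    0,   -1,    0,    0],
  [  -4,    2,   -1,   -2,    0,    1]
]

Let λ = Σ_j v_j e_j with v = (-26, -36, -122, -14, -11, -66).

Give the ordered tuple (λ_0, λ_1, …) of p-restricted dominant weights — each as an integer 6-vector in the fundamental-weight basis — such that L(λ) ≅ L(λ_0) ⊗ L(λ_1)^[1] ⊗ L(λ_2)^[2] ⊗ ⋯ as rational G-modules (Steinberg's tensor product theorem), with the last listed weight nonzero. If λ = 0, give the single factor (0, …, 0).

Converting to the ω-basis (c_i = row i of M dotted with v = (-26, -36, -122, -14, -11, -66)):
  c_1 = (0)·(-26) + (0)·(-36) + (-1)·(-122) + (0)·(-14) + (0)·(-11) + (0)·(-66) = 122
  c_2 = (-3)·(-26) + (4)·(-36) + (-2)·(-122) + (-1)·(-14) + (0)·(-11) + (2)·(-66) = 60
  c_3 = (0)·(-26) + (-2)·(-36) + (0)·(-122) + (0)·(-14) + (-1)·(-11) + (0)·(-66) = 83
  c_4 = (-2)·(-26) + (2)·(-36) + (-1)·(-122) + (-1)·(-14) + (0)·(-11) + (1)·(-66) = 50
  c_5 = (-2)·(-26) + (-1)·(-36) + (0)·(-122) + (-1)·(-14) + (0)·(-11) + (0)·(-66) = 102
  c_6 = (-4)·(-26) + (2)·(-36) + (-1)·(-122) + (-2)·(-14) + (0)·(-11) + (1)·(-66) = 116
p = 5; digits c_i = Σ_j d_{ij}·5^j, 0 ≤ d_{ij} < 5:
  c_1 = 122 = 2·5^0 + 4·5^1 + 4·5^2
  c_2 = 60 = 0·5^0 + 2·5^1 + 2·5^2
  c_3 = 83 = 3·5^0 + 1·5^1 + 3·5^2
  c_4 = 50 = 0·5^0 + 0·5^1 + 2·5^2
  c_5 = 102 = 2·5^0 + 0·5^1 + 4·5^2
  c_6 = 116 = 1·5^0 + 3·5^1 + 4·5^2
λ_0 = (2, 0, 3, 0, 2, 1)
λ_1 = (4, 2, 1, 0, 0, 3)
λ_2 = (4, 2, 3, 2, 4, 4)

((2, 0, 3, 0, 2, 1), (4, 2, 1, 0, 0, 3), (4, 2, 3, 2, 4, 4))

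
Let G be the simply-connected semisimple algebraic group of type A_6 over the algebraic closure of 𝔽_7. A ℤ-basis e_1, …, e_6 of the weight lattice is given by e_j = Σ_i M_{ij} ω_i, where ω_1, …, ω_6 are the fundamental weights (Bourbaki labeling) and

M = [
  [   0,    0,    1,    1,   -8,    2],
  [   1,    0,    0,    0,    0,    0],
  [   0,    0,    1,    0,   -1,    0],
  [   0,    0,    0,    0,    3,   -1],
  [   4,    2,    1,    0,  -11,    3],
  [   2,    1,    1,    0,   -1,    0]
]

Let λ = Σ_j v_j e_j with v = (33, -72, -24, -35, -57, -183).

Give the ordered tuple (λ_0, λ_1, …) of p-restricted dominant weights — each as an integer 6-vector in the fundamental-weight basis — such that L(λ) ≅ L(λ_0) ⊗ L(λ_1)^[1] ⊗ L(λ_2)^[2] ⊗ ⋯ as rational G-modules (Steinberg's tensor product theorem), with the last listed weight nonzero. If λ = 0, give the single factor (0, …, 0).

((3, 5, 5, 5, 0, 6), (4, 4, 4, 1, 6, 3))

Compute c_i = Σ_j M_{ij} v_j with v = (33, -72, -24, -35, -57, -183):
  c_1 = 0·33 + (0)·(-72) + (1)·(-24) + (1)·(-35) + (-8)·(-57) + (2)·(-183) = 31
  c_2 = 1·33 + (0)·(-72) + (0)·(-24) + (0)·(-35) + (0)·(-57) + (0)·(-183) = 33
  c_3 = 0·33 + (0)·(-72) + (1)·(-24) + (0)·(-35) + (-1)·(-57) + (0)·(-183) = 33
  c_4 = 0·33 + (0)·(-72) + (0)·(-24) + (0)·(-35) + (3)·(-57) + (-1)·(-183) = 12
  c_5 = 4·33 + (2)·(-72) + (1)·(-24) + (0)·(-35) + (-11)·(-57) + (3)·(-183) = 42
  c_6 = 2·33 + (1)·(-72) + (1)·(-24) + (0)·(-35) + (-1)·(-57) + (0)·(-183) = 27
p = 7; digits c_i = Σ_j d_{ij}·7^j, 0 ≤ d_{ij} < 7:
  c_1 = 31 = 3·7^0 + 4·7^1
  c_2 = 33 = 5·7^0 + 4·7^1
  c_3 = 33 = 5·7^0 + 4·7^1
  c_4 = 12 = 5·7^0 + 1·7^1
  c_5 = 42 = 0·7^0 + 6·7^1
  c_6 = 27 = 6·7^0 + 3·7^1
p-restricted factor λ_0 = (3, 5, 5, 5, 0, 6)
p-restricted factor λ_1 = (4, 4, 4, 1, 6, 3)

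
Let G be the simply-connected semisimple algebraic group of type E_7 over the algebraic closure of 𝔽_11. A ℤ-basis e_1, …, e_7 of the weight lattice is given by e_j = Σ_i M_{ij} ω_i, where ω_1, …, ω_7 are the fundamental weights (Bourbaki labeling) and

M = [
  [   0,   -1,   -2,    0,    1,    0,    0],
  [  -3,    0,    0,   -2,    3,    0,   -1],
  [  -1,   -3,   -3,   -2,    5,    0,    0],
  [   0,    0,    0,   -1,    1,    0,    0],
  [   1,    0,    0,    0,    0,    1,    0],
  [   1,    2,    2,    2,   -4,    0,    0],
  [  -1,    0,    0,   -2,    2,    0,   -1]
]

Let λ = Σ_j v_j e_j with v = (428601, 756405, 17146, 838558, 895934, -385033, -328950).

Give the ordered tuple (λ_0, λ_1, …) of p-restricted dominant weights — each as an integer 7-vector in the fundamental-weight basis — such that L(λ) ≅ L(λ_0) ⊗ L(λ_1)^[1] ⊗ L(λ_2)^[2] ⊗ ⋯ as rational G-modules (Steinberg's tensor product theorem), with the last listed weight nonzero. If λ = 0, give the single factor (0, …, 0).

((0, 10, 5, 0, 8, 3, 9), (8, 9, 5, 2, 0, 10, 8), (0, 4, 0, 1, 8, 9, 3), (2, 7, 7, 10, 10, 7, 0), (7, 3, 3, 3, 2, 4, 1))

In the fundamental-weight basis, λ has coordinates c = M·v (v = (428601, 756405, 17146, 838558, 895934, -385033, -328950)):
  c_1 = (0)·(428601) + (-1)·(756405) + (-2)·(17146) + (0)·(838558) + (1)·(895934) + (0)·(-385033) + (0)·(-328950) = 105237
  c_2 = (-3)·(428601) + (0)·(756405) + (0)·(17146) + (-2)·(838558) + (3)·(895934) + (0)·(-385033) + (-1)·(-328950) = 53833
  c_3 = (-1)·(428601) + (-3)·(756405) + (-3)·(17146) + (-2)·(838558) + (5)·(895934) + (0)·(-385033) + (0)·(-328950) = 53300
  c_4 = (0)·(428601) + (0)·(756405) + (0)·(17146) + (-1)·(838558) + (1)·(895934) + (0)·(-385033) + (0)·(-328950) = 57376
  c_5 = (1)·(428601) + (0)·(756405) + (0)·(17146) + (0)·(838558) + (0)·(895934) + (1)·(-385033) + (0)·(-328950) = 43568
  c_6 = (1)·(428601) + (2)·(756405) + (2)·(17146) + (2)·(838558) + (-4)·(895934) + (0)·(-385033) + (0)·(-328950) = 69083
  c_7 = (-1)·(428601) + (0)·(756405) + (0)·(17146) + (-2)·(838558) + (2)·(895934) + (0)·(-385033) + (-1)·(-328950) = 15101
Writing each c_i in base p = 11:
  c_1 = 105237 = 0·11^0 + 8·11^1 + 0·11^2 + 2·11^3 + 7·11^4
  c_2 = 53833 = 10·11^0 + 9·11^1 + 4·11^2 + 7·11^3 + 3·11^4
  c_3 = 53300 = 5·11^0 + 5·11^1 + 0·11^2 + 7·11^3 + 3·11^4
  c_4 = 57376 = 0·11^0 + 2·11^1 + 1·11^2 + 10·11^3 + 3·11^4
  c_5 = 43568 = 8·11^0 + 0·11^1 + 8·11^2 + 10·11^3 + 2·11^4
  c_6 = 69083 = 3·11^0 + 10·11^1 + 9·11^2 + 7·11^3 + 4·11^4
  c_7 = 15101 = 9·11^0 + 8·11^1 + 3·11^2 + 0·11^3 + 1·11^4
Factor λ_0 = (0, 10, 5, 0, 8, 3, 9)
Factor λ_1 = (8, 9, 5, 2, 0, 10, 8)
Factor λ_2 = (0, 4, 0, 1, 8, 9, 3)
Factor λ_3 = (2, 7, 7, 10, 10, 7, 0)
Factor λ_4 = (7, 3, 3, 3, 2, 4, 1)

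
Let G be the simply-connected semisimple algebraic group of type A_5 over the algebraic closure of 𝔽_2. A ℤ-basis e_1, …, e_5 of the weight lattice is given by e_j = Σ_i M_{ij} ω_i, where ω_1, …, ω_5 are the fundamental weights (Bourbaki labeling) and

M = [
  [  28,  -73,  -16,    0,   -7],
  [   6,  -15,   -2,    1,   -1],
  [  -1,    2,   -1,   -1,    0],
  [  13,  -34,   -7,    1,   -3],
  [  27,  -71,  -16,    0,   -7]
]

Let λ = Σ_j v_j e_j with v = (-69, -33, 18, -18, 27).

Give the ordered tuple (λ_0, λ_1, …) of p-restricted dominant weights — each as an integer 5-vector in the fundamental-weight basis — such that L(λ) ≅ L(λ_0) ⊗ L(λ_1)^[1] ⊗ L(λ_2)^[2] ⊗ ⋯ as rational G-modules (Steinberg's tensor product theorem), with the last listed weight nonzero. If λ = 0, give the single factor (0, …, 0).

In the fundamental-weight basis, λ has coordinates c = M·v (v = (-69, -33, 18, -18, 27)):
  c_1 = (28)·(-69) + (-73)·(-33) + (-16)·(18) + (0)·(-18) + (-7)·(27) = 0
  c_2 = (6)·(-69) + (-15)·(-33) + (-2)·(18) + (1)·(-18) + (-1)·(27) = 0
  c_3 = (-1)·(-69) + (2)·(-33) + (-1)·(18) + (-1)·(-18) + (0)·(27) = 3
  c_4 = (13)·(-69) + (-34)·(-33) + (-7)·(18) + (1)·(-18) + (-3)·(27) = 0
  c_5 = (27)·(-69) + (-71)·(-33) + (-16)·(18) + (0)·(-18) + (-7)·(27) = 3
Expand coordinatewise in base 2:
  c_1 = 0
  c_2 = 0
  c_3 = 3 = 1·2^0 + 1·2^1
  c_4 = 0
  c_5 = 3 = 1·2^0 + 1·2^1
λ_0 = (0, 0, 1, 0, 1)
λ_1 = (0, 0, 1, 0, 1)

((0, 0, 1, 0, 1), (0, 0, 1, 0, 1))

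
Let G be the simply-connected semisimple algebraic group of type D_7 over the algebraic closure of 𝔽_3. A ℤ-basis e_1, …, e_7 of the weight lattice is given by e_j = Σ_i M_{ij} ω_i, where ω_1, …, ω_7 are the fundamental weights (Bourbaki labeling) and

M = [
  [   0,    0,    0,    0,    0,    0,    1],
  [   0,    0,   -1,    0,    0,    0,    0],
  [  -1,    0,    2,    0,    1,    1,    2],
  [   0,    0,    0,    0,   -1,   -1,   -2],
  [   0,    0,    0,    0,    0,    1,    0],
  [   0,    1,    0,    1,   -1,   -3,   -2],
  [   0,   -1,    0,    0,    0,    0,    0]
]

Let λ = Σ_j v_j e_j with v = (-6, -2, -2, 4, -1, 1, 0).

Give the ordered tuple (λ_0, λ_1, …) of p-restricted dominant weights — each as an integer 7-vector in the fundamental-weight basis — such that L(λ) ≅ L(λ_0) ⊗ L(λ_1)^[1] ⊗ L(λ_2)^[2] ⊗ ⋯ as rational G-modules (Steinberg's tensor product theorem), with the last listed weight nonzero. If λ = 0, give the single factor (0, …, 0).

Converting to the ω-basis (c_i = row i of M dotted with v = (-6, -2, -2, 4, -1, 1, 0)):
  c_1 = (0)·(-6) + (0)·(-2) + (0)·(-2) + (0)·(4) + (0)·(-1) + (0)·(1) + (1)·(0) = 0
  c_2 = (0)·(-6) + (0)·(-2) + (-1)·(-2) + (0)·(4) + (0)·(-1) + (0)·(1) + (0)·(0) = 2
  c_3 = (-1)·(-6) + (0)·(-2) + (2)·(-2) + (0)·(4) + (1)·(-1) + (1)·(1) + (2)·(0) = 2
  c_4 = (0)·(-6) + (0)·(-2) + (0)·(-2) + (0)·(4) + (-1)·(-1) + (-1)·(1) + (-2)·(0) = 0
  c_5 = (0)·(-6) + (0)·(-2) + (0)·(-2) + (0)·(4) + (0)·(-1) + (1)·(1) + (0)·(0) = 1
  c_6 = (0)·(-6) + (1)·(-2) + (0)·(-2) + (1)·(4) + (-1)·(-1) + (-3)·(1) + (-2)·(0) = 0
  c_7 = (0)·(-6) + (-1)·(-2) + (0)·(-2) + (0)·(4) + (0)·(-1) + (0)·(1) + (0)·(0) = 2
Base-3 expansion of each c_i:
  c_1 = 0
  c_2 = 2 = 2·3^0
  c_3 = 2 = 2·3^0
  c_4 = 0
  c_5 = 1 = 1·3^0
  c_6 = 0
  c_7 = 2 = 2·3^0
λ_0 = (0, 2, 2, 0, 1, 0, 2)

((0, 2, 2, 0, 1, 0, 2),)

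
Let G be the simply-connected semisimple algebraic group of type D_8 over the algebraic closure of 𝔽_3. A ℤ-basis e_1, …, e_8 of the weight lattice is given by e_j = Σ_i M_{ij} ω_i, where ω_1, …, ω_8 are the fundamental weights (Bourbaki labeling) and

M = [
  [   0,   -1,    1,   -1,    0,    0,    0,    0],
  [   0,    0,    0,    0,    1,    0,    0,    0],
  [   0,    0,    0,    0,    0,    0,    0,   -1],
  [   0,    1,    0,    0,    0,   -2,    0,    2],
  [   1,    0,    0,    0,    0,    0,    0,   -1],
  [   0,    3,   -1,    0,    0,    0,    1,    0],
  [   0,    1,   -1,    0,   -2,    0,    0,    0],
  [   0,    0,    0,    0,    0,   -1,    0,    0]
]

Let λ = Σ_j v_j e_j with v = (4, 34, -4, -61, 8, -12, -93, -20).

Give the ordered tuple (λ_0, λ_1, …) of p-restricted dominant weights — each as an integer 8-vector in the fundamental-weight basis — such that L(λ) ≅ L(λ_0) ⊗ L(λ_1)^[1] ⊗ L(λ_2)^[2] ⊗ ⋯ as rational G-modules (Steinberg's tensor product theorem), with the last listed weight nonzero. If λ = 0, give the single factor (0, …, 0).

((2, 2, 2, 0, 0, 1, 1, 0), (1, 2, 0, 0, 2, 1, 1, 1), (2, 0, 2, 2, 2, 1, 2, 1))

In the fundamental-weight basis, λ has coordinates c = M·v (v = (4, 34, -4, -61, 8, -12, -93, -20)):
  c_1 = 0*4 + -1*34 + 1*-4 + -1*-61 + 0*8 + 0*-12 + 0*-93 + 0*-20 = 23
  c_2 = 0*4 + 0*34 + 0*-4 + 0*-61 + 1*8 + 0*-12 + 0*-93 + 0*-20 = 8
  c_3 = 0*4 + 0*34 + 0*-4 + 0*-61 + 0*8 + 0*-12 + 0*-93 + -1*-20 = 20
  c_4 = 0*4 + 1*34 + 0*-4 + 0*-61 + 0*8 + -2*-12 + 0*-93 + 2*-20 = 18
  c_5 = 1*4 + 0*34 + 0*-4 + 0*-61 + 0*8 + 0*-12 + 0*-93 + -1*-20 = 24
  c_6 = 0*4 + 3*34 + -1*-4 + 0*-61 + 0*8 + 0*-12 + 1*-93 + 0*-20 = 13
  c_7 = 0*4 + 1*34 + -1*-4 + 0*-61 + -2*8 + 0*-12 + 0*-93 + 0*-20 = 22
  c_8 = 0*4 + 0*34 + 0*-4 + 0*-61 + 0*8 + -1*-12 + 0*-93 + 0*-20 = 12
Writing each c_i in base p = 3:
  c_1 = 23 = 2·3^0 + 1·3^1 + 2·3^2
  c_2 = 8 = 2·3^0 + 2·3^1
  c_3 = 20 = 2·3^0 + 0·3^1 + 2·3^2
  c_4 = 18 = 0·3^0 + 0·3^1 + 2·3^2
  c_5 = 24 = 0·3^0 + 2·3^1 + 2·3^2
  c_6 = 13 = 1·3^0 + 1·3^1 + 1·3^2
  c_7 = 22 = 1·3^0 + 1·3^1 + 2·3^2
  c_8 = 12 = 0·3^0 + 1·3^1 + 1·3^2
Factor λ_0 = (2, 2, 2, 0, 0, 1, 1, 0)
Factor λ_1 = (1, 2, 0, 0, 2, 1, 1, 1)
Factor λ_2 = (2, 0, 2, 2, 2, 1, 2, 1)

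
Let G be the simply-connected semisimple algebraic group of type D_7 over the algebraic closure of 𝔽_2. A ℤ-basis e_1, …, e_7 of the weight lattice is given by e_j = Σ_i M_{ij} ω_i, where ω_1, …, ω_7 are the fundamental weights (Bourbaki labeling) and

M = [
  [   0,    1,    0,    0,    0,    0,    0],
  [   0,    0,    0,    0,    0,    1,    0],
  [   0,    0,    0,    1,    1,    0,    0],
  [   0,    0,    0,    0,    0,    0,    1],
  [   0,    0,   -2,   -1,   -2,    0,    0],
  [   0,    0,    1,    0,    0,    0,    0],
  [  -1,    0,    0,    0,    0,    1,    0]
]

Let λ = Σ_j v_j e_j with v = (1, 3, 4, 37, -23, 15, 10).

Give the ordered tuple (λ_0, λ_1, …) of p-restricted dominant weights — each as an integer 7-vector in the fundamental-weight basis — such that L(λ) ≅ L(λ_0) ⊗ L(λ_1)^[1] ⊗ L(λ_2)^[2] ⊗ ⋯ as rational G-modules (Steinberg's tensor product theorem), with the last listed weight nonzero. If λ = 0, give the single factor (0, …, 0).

((1, 1, 0, 0, 1, 0, 0), (1, 1, 1, 1, 0, 0, 1), (0, 1, 1, 0, 0, 1, 1), (0, 1, 1, 1, 0, 0, 1))

Change of basis e → ω: c = M·v where v = (1, 3, 4, 37, -23, 15, 10):
  c_1 = 0*1 + 1*3 + 0*4 + 0*37 + 0*-23 + 0*15 + 0*10 = 3
  c_2 = 0*1 + 0*3 + 0*4 + 0*37 + 0*-23 + 1*15 + 0*10 = 15
  c_3 = 0*1 + 0*3 + 0*4 + 1*37 + 1*-23 + 0*15 + 0*10 = 14
  c_4 = 0*1 + 0*3 + 0*4 + 0*37 + 0*-23 + 0*15 + 1*10 = 10
  c_5 = 0*1 + 0*3 + -2*4 + -1*37 + -2*-23 + 0*15 + 0*10 = 1
  c_6 = 0*1 + 0*3 + 1*4 + 0*37 + 0*-23 + 0*15 + 0*10 = 4
  c_7 = -1*1 + 0*3 + 0*4 + 0*37 + 0*-23 + 1*15 + 0*10 = 14
p = 2; digits c_i = Σ_j d_{ij}·2^j, 0 ≤ d_{ij} < 2:
  c_1 = 3 = 1·2^0 + 1·2^1
  c_2 = 15 = 1·2^0 + 1·2^1 + 1·2^2 + 1·2^3
  c_3 = 14 = 0·2^0 + 1·2^1 + 1·2^2 + 1·2^3
  c_4 = 10 = 0·2^0 + 1·2^1 + 0·2^2 + 1·2^3
  c_5 = 1 = 1·2^0
  c_6 = 4 = 0·2^0 + 0·2^1 + 1·2^2
  c_7 = 14 = 0·2^0 + 1·2^1 + 1·2^2 + 1·2^3
λ_0 = (1, 1, 0, 0, 1, 0, 0)
λ_1 = (1, 1, 1, 1, 0, 0, 1)
λ_2 = (0, 1, 1, 0, 0, 1, 1)
λ_3 = (0, 1, 1, 1, 0, 0, 1)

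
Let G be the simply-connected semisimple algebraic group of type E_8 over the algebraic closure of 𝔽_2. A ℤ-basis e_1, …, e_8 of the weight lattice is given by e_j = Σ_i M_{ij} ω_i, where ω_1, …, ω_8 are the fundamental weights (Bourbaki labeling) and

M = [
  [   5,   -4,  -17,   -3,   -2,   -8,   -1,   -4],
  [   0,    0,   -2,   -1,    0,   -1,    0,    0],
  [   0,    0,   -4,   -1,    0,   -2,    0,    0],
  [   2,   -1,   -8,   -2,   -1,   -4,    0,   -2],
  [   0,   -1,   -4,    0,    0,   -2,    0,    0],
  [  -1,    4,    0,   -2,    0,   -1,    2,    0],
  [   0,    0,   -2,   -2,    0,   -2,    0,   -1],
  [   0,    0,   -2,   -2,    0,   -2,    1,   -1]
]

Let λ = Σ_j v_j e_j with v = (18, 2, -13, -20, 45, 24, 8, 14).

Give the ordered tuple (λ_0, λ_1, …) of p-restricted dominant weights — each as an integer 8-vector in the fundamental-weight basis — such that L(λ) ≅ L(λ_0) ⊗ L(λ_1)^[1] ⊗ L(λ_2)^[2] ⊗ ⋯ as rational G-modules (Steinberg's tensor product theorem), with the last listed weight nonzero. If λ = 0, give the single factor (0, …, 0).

((1, 0, 0, 1, 0, 0, 0, 0), (0, 1, 0, 0, 1, 1, 0, 0), (0, 1, 0, 0, 0, 1, 1, 1), (0, 0, 1, 1, 0, 0, 0, 1), (1, 1, 1, 0, 0, 1, 0, 0))

In the fundamental-weight basis, λ has coordinates c = M·v (v = (18, 2, -13, -20, 45, 24, 8, 14)):
  c_1 = (5)·(18) + (-4)·(2) + (-17)·(-13) + (-3)·(-20) + (-2)·(45) + (-8)·(24) + (-1)·(8) + (-4)·(14) = 17
  c_2 = (0)·(18) + (0)·(2) + (-2)·(-13) + (-1)·(-20) + (0)·(45) + (-1)·(24) + (0)·(8) + (0)·(14) = 22
  c_3 = (0)·(18) + (0)·(2) + (-4)·(-13) + (-1)·(-20) + (0)·(45) + (-2)·(24) + (0)·(8) + (0)·(14) = 24
  c_4 = (2)·(18) + (-1)·(2) + (-8)·(-13) + (-2)·(-20) + (-1)·(45) + (-4)·(24) + (0)·(8) + (-2)·(14) = 9
  c_5 = (0)·(18) + (-1)·(2) + (-4)·(-13) + (0)·(-20) + (0)·(45) + (-2)·(24) + (0)·(8) + (0)·(14) = 2
  c_6 = (-1)·(18) + (4)·(2) + (0)·(-13) + (-2)·(-20) + (0)·(45) + (-1)·(24) + (2)·(8) + (0)·(14) = 22
  c_7 = (0)·(18) + (0)·(2) + (-2)·(-13) + (-2)·(-20) + (0)·(45) + (-2)·(24) + (0)·(8) + (-1)·(14) = 4
  c_8 = (0)·(18) + (0)·(2) + (-2)·(-13) + (-2)·(-20) + (0)·(45) + (-2)·(24) + (1)·(8) + (-1)·(14) = 12
Writing each c_i in base p = 2:
  c_1 = 17 = 1·2^0 + 0·2^1 + 0·2^2 + 0·2^3 + 1·2^4
  c_2 = 22 = 0·2^0 + 1·2^1 + 1·2^2 + 0·2^3 + 1·2^4
  c_3 = 24 = 0·2^0 + 0·2^1 + 0·2^2 + 1·2^3 + 1·2^4
  c_4 = 9 = 1·2^0 + 0·2^1 + 0·2^2 + 1·2^3
  c_5 = 2 = 0·2^0 + 1·2^1
  c_6 = 22 = 0·2^0 + 1·2^1 + 1·2^2 + 0·2^3 + 1·2^4
  c_7 = 4 = 0·2^0 + 0·2^1 + 1·2^2
  c_8 = 12 = 0·2^0 + 0·2^1 + 1·2^2 + 1·2^3
Factor λ_0 = (1, 0, 0, 1, 0, 0, 0, 0)
Factor λ_1 = (0, 1, 0, 0, 1, 1, 0, 0)
Factor λ_2 = (0, 1, 0, 0, 0, 1, 1, 1)
Factor λ_3 = (0, 0, 1, 1, 0, 0, 0, 1)
Factor λ_4 = (1, 1, 1, 0, 0, 1, 0, 0)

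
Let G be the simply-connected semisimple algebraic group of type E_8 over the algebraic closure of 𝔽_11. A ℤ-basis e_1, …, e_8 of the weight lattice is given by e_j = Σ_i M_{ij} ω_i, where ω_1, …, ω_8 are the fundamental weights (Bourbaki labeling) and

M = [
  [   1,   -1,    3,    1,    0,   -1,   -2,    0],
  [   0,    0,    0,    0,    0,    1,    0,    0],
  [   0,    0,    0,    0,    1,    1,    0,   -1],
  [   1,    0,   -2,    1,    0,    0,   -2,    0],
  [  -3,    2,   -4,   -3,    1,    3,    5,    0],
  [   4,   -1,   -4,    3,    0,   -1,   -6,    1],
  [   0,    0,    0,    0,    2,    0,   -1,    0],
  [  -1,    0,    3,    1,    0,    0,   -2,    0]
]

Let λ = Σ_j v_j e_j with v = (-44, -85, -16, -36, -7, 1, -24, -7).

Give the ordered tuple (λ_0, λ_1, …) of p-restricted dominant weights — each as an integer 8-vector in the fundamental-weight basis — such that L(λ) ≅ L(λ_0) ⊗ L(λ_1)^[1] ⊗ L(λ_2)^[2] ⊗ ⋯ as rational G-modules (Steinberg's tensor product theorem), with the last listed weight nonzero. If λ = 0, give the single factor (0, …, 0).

((4, 1, 1, 0, 10, 1, 10, 8),)

In the fundamental-weight basis, λ has coordinates c = M·v (v = (-44, -85, -16, -36, -7, 1, -24, -7)):
  c_1 = 1*-44 + -1*-85 + 3*-16 + 1*-36 + 0*-7 + -1*1 + -2*-24 + 0*-7 = 4
  c_2 = 0*-44 + 0*-85 + 0*-16 + 0*-36 + 0*-7 + 1*1 + 0*-24 + 0*-7 = 1
  c_3 = 0*-44 + 0*-85 + 0*-16 + 0*-36 + 1*-7 + 1*1 + 0*-24 + -1*-7 = 1
  c_4 = 1*-44 + 0*-85 + -2*-16 + 1*-36 + 0*-7 + 0*1 + -2*-24 + 0*-7 = 0
  c_5 = -3*-44 + 2*-85 + -4*-16 + -3*-36 + 1*-7 + 3*1 + 5*-24 + 0*-7 = 10
  c_6 = 4*-44 + -1*-85 + -4*-16 + 3*-36 + 0*-7 + -1*1 + -6*-24 + 1*-7 = 1
  c_7 = 0*-44 + 0*-85 + 0*-16 + 0*-36 + 2*-7 + 0*1 + -1*-24 + 0*-7 = 10
  c_8 = -1*-44 + 0*-85 + 3*-16 + 1*-36 + 0*-7 + 0*1 + -2*-24 + 0*-7 = 8
Base-11 expansion of each c_i:
  c_1 = 4 = 4·11^0
  c_2 = 1 = 1·11^0
  c_3 = 1 = 1·11^0
  c_4 = 0
  c_5 = 10 = 10·11^0
  c_6 = 1 = 1·11^0
  c_7 = 10 = 10·11^0
  c_8 = 8 = 8·11^0
λ_0 = (4, 1, 1, 0, 10, 1, 10, 8)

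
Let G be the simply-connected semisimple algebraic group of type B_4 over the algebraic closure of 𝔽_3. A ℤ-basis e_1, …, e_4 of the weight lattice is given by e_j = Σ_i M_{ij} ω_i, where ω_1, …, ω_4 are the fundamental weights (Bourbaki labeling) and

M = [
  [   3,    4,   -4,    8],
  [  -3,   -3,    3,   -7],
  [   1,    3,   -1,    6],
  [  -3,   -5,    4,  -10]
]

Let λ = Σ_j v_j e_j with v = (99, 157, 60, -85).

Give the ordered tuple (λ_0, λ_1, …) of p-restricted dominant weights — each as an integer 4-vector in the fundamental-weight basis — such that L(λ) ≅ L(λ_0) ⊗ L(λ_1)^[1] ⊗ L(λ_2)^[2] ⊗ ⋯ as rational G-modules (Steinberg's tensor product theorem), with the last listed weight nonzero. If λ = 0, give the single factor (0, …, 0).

Compute c_i = Σ_j M_{ij} v_j with v = (99, 157, 60, -85):
  c_1 = (3)·(99) + (4)·(157) + (-4)·(60) + (8)·(-85) = 5
  c_2 = (-3)·(99) + (-3)·(157) + (3)·(60) + (-7)·(-85) = 7
  c_3 = (1)·(99) + (3)·(157) + (-1)·(60) + (6)·(-85) = 0
  c_4 = (-3)·(99) + (-5)·(157) + (4)·(60) + (-10)·(-85) = 8
p = 3; digits c_i = Σ_j d_{ij}·3^j, 0 ≤ d_{ij} < 3:
  c_1 = 5 = 2·3^0 + 1·3^1
  c_2 = 7 = 1·3^0 + 2·3^1
  c_3 = 0
  c_4 = 8 = 2·3^0 + 2·3^1
Factor λ_0 = (2, 1, 0, 2)
Factor λ_1 = (1, 2, 0, 2)

((2, 1, 0, 2), (1, 2, 0, 2))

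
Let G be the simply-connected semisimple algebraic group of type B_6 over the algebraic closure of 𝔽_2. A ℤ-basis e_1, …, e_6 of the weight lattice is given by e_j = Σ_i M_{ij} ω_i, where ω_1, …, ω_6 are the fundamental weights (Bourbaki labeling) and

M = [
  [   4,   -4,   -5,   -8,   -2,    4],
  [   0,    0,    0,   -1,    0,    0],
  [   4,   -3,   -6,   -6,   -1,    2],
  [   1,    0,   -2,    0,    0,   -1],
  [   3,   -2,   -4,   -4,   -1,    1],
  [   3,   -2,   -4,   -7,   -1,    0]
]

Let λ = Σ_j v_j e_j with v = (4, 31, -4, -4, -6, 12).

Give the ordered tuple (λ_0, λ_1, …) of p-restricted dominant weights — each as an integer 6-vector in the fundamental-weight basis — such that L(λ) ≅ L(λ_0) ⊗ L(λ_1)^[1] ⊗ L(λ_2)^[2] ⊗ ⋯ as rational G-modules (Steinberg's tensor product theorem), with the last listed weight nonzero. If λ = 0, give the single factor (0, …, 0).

ω-coordinates c = M·v, v = (4, 31, -4, -4, -6, 12):
  c_1 = 4*4 + -4*31 + -5*-4 + -8*-4 + -2*-6 + 4*12 = 4
  c_2 = 0*4 + 0*31 + 0*-4 + -1*-4 + 0*-6 + 0*12 = 4
  c_3 = 4*4 + -3*31 + -6*-4 + -6*-4 + -1*-6 + 2*12 = 1
  c_4 = 1*4 + 0*31 + -2*-4 + 0*-4 + 0*-6 + -1*12 = 0
  c_5 = 3*4 + -2*31 + -4*-4 + -4*-4 + -1*-6 + 1*12 = 0
  c_6 = 3*4 + -2*31 + -4*-4 + -7*-4 + -1*-6 + 0*12 = 0
Writing each c_i in base p = 2:
  c_1 = 4 = 0·2^0 + 0·2^1 + 1·2^2
  c_2 = 4 = 0·2^0 + 0·2^1 + 1·2^2
  c_3 = 1 = 1·2^0
  c_4 = 0
  c_5 = 0
  c_6 = 0
p-restricted factor λ_0 = (0, 0, 1, 0, 0, 0)
p-restricted factor λ_1 = (0, 0, 0, 0, 0, 0)
p-restricted factor λ_2 = (1, 1, 0, 0, 0, 0)

((0, 0, 1, 0, 0, 0), (0, 0, 0, 0, 0, 0), (1, 1, 0, 0, 0, 0))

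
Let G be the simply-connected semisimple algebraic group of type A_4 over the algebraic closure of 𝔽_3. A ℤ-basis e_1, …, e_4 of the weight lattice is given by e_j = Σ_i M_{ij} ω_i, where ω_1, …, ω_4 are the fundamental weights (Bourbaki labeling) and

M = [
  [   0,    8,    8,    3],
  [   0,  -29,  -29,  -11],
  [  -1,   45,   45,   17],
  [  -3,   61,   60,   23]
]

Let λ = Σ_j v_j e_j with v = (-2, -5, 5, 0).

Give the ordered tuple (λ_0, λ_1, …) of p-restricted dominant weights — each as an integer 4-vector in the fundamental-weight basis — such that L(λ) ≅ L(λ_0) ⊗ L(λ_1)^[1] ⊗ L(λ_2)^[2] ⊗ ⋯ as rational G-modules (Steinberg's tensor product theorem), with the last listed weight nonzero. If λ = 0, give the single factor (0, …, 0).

((0, 0, 2, 1),)

Converting to the ω-basis (c_i = row i of M dotted with v = (-2, -5, 5, 0)):
  c_1 = (0)·(-2) + (8)·(-5) + (8)·(5) + (3)·(0) = 0
  c_2 = (0)·(-2) + (-29)·(-5) + (-29)·(5) + (-11)·(0) = 0
  c_3 = (-1)·(-2) + (45)·(-5) + (45)·(5) + (17)·(0) = 2
  c_4 = (-3)·(-2) + (61)·(-5) + (60)·(5) + (23)·(0) = 1
Base-3 expansion of each c_i:
  c_1 = 0
  c_2 = 0
  c_3 = 2 = 2·3^0
  c_4 = 1 = 1·3^0
p-restricted factor λ_0 = (0, 0, 2, 1)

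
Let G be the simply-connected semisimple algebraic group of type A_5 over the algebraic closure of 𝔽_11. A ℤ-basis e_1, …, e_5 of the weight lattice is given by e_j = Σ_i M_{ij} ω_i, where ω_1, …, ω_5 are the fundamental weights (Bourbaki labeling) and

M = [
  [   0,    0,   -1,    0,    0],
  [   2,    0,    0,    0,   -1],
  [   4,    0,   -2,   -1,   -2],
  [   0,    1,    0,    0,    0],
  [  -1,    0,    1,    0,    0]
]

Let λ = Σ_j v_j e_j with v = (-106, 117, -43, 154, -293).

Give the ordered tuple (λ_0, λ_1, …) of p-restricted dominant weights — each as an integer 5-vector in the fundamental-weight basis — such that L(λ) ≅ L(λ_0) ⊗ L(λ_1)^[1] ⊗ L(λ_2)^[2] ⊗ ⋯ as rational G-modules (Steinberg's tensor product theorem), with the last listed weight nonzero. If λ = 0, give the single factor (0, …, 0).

ω-coordinates c = M·v, v = (-106, 117, -43, 154, -293):
  c_1 = (0)·(-106) + (0)·(117) + (-1)·(-43) + (0)·(154) + (0)·(-293) = 43
  c_2 = (2)·(-106) + (0)·(117) + (0)·(-43) + (0)·(154) + (-1)·(-293) = 81
  c_3 = (4)·(-106) + (0)·(117) + (-2)·(-43) + (-1)·(154) + (-2)·(-293) = 94
  c_4 = (0)·(-106) + (1)·(117) + (0)·(-43) + (0)·(154) + (0)·(-293) = 117
  c_5 = (-1)·(-106) + (0)·(117) + (1)·(-43) + (0)·(154) + (0)·(-293) = 63
Writing each c_i in base p = 11:
  c_1 = 43 = 10·11^0 + 3·11^1
  c_2 = 81 = 4·11^0 + 7·11^1
  c_3 = 94 = 6·11^0 + 8·11^1
  c_4 = 117 = 7·11^0 + 10·11^1
  c_5 = 63 = 8·11^0 + 5·11^1
λ_0 = (10, 4, 6, 7, 8)
λ_1 = (3, 7, 8, 10, 5)

((10, 4, 6, 7, 8), (3, 7, 8, 10, 5))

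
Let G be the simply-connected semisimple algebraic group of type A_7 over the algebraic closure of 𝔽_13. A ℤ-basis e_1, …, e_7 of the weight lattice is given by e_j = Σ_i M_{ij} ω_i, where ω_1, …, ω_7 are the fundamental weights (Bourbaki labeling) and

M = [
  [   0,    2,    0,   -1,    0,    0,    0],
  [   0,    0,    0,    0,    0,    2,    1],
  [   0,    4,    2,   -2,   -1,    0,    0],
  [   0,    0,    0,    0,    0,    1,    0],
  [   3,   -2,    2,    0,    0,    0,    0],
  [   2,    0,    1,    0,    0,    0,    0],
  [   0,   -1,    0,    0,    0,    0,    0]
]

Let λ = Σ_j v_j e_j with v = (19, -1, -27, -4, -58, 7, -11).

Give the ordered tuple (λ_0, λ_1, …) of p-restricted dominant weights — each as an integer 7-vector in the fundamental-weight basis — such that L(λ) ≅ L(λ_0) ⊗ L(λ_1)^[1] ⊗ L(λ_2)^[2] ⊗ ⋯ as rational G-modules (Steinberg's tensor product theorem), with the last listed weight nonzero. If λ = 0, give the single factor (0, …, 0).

((2, 3, 8, 7, 5, 11, 1),)

Compute c_i = Σ_j M_{ij} v_j with v = (19, -1, -27, -4, -58, 7, -11):
  c_1 = 0*19 + 2*-1 + 0*-27 + -1*-4 + 0*-58 + 0*7 + 0*-11 = 2
  c_2 = 0*19 + 0*-1 + 0*-27 + 0*-4 + 0*-58 + 2*7 + 1*-11 = 3
  c_3 = 0*19 + 4*-1 + 2*-27 + -2*-4 + -1*-58 + 0*7 + 0*-11 = 8
  c_4 = 0*19 + 0*-1 + 0*-27 + 0*-4 + 0*-58 + 1*7 + 0*-11 = 7
  c_5 = 3*19 + -2*-1 + 2*-27 + 0*-4 + 0*-58 + 0*7 + 0*-11 = 5
  c_6 = 2*19 + 0*-1 + 1*-27 + 0*-4 + 0*-58 + 0*7 + 0*-11 = 11
  c_7 = 0*19 + -1*-1 + 0*-27 + 0*-4 + 0*-58 + 0*7 + 0*-11 = 1
Base-13 expansion of each c_i:
  c_1 = 2 = 2·13^0
  c_2 = 3 = 3·13^0
  c_3 = 8 = 8·13^0
  c_4 = 7 = 7·13^0
  c_5 = 5 = 5·13^0
  c_6 = 11 = 11·13^0
  c_7 = 1 = 1·13^0
λ_0 = (2, 3, 8, 7, 5, 11, 1)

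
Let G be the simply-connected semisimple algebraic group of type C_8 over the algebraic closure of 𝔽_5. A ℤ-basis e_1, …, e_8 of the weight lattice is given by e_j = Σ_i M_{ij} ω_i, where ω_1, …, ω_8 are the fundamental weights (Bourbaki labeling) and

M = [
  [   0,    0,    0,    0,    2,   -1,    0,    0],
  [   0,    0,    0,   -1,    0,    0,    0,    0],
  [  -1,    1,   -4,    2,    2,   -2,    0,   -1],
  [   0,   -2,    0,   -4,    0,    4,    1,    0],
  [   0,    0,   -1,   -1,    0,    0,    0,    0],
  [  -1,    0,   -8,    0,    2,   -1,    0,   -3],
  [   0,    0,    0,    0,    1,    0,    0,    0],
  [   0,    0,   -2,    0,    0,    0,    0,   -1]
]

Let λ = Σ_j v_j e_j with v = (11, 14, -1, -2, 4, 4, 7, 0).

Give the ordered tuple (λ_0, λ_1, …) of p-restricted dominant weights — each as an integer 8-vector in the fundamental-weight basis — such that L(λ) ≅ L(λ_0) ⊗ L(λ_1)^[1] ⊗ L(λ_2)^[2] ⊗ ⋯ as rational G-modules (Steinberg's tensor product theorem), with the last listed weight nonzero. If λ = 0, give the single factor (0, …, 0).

((4, 2, 3, 3, 3, 1, 4, 2),)

In the fundamental-weight basis, λ has coordinates c = M·v (v = (11, 14, -1, -2, 4, 4, 7, 0)):
  c_1 = (0)·(11) + (0)·(14) + (0)·(-1) + (0)·(-2) + (2)·(4) + (-1)·(4) + (0)·(7) + (0)·(0) = 4
  c_2 = (0)·(11) + (0)·(14) + (0)·(-1) + (-1)·(-2) + (0)·(4) + (0)·(4) + (0)·(7) + (0)·(0) = 2
  c_3 = (-1)·(11) + (1)·(14) + (-4)·(-1) + (2)·(-2) + (2)·(4) + (-2)·(4) + (0)·(7) + (-1)·(0) = 3
  c_4 = (0)·(11) + (-2)·(14) + (0)·(-1) + (-4)·(-2) + (0)·(4) + (4)·(4) + (1)·(7) + (0)·(0) = 3
  c_5 = (0)·(11) + (0)·(14) + (-1)·(-1) + (-1)·(-2) + (0)·(4) + (0)·(4) + (0)·(7) + (0)·(0) = 3
  c_6 = (-1)·(11) + (0)·(14) + (-8)·(-1) + (0)·(-2) + (2)·(4) + (-1)·(4) + (0)·(7) + (-3)·(0) = 1
  c_7 = (0)·(11) + (0)·(14) + (0)·(-1) + (0)·(-2) + (1)·(4) + (0)·(4) + (0)·(7) + (0)·(0) = 4
  c_8 = (0)·(11) + (0)·(14) + (-2)·(-1) + (0)·(-2) + (0)·(4) + (0)·(4) + (0)·(7) + (-1)·(0) = 2
p = 5; digits c_i = Σ_j d_{ij}·5^j, 0 ≤ d_{ij} < 5:
  c_1 = 4 = 4·5^0
  c_2 = 2 = 2·5^0
  c_3 = 3 = 3·5^0
  c_4 = 3 = 3·5^0
  c_5 = 3 = 3·5^0
  c_6 = 1 = 1·5^0
  c_7 = 4 = 4·5^0
  c_8 = 2 = 2·5^0
p-restricted factor λ_0 = (4, 2, 3, 3, 3, 1, 4, 2)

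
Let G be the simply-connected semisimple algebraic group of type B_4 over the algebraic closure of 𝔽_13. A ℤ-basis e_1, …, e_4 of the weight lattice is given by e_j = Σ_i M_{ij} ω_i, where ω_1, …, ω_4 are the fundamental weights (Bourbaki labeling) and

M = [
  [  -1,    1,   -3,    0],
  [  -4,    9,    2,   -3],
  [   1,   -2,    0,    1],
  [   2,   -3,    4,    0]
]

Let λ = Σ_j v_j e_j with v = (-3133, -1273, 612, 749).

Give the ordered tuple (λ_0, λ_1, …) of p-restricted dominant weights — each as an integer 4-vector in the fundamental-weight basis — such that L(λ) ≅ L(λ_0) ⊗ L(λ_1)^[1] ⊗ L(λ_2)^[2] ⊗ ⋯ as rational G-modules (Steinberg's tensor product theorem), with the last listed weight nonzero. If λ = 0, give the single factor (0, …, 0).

Compute c_i = Σ_j M_{ij} v_j with v = (-3133, -1273, 612, 749):
  c_1 = -1*-3133 + 1*-1273 + -3*612 + 0*749 = 24
  c_2 = -4*-3133 + 9*-1273 + 2*612 + -3*749 = 52
  c_3 = 1*-3133 + -2*-1273 + 0*612 + 1*749 = 162
  c_4 = 2*-3133 + -3*-1273 + 4*612 + 0*749 = 1
Writing each c_i in base p = 13:
  c_1 = 24 = 11·13^0 + 1·13^1
  c_2 = 52 = 0·13^0 + 4·13^1
  c_3 = 162 = 6·13^0 + 12·13^1
  c_4 = 1 = 1·13^0
λ_0 = (11, 0, 6, 1)
λ_1 = (1, 4, 12, 0)

((11, 0, 6, 1), (1, 4, 12, 0))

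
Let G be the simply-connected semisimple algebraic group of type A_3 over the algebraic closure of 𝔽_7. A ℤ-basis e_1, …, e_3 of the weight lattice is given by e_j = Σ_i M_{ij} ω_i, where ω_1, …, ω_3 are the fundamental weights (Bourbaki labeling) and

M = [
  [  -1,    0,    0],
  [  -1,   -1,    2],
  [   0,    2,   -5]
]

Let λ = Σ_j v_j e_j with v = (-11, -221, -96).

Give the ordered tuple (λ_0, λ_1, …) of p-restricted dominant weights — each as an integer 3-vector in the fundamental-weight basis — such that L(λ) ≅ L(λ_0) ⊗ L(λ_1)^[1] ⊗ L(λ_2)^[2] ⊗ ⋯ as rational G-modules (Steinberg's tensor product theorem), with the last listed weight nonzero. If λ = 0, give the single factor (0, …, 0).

ω-coordinates c = M·v, v = (-11, -221, -96):
  c_1 = (-1)·(-11) + (0)·(-221) + (0)·(-96) = 11
  c_2 = (-1)·(-11) + (-1)·(-221) + (2)·(-96) = 40
  c_3 = (0)·(-11) + (2)·(-221) + (-5)·(-96) = 38
Base-7 expansion of each c_i:
  c_1 = 11 = 4·7^0 + 1·7^1
  c_2 = 40 = 5·7^0 + 5·7^1
  c_3 = 38 = 3·7^0 + 5·7^1
p-restricted factor λ_0 = (4, 5, 3)
p-restricted factor λ_1 = (1, 5, 5)

((4, 5, 3), (1, 5, 5))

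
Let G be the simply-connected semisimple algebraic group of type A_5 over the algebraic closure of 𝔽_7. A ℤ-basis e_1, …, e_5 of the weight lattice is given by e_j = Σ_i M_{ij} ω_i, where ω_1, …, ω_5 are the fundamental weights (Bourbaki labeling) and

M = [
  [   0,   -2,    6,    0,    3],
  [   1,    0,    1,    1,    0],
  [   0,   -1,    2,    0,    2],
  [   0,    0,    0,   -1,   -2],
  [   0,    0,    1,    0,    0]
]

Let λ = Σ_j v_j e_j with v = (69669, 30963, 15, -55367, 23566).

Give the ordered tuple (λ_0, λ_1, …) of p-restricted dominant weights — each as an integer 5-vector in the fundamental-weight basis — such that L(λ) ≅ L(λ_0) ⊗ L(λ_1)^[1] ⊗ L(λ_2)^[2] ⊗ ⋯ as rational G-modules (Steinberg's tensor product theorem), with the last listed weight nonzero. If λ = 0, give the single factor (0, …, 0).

((0, 2, 1, 3, 1), (6, 1, 4, 0, 2), (5, 5, 1, 0, 0), (4, 6, 5, 3, 0), (3, 5, 6, 3, 0))

In the fundamental-weight basis, λ has coordinates c = M·v (v = (69669, 30963, 15, -55367, 23566)):
  c_1 = 0·69669 + (-2)·(30963) + 6·15 + (0)·(-55367) + 3·23566 = 8862
  c_2 = 1·69669 + 0·30963 + 1·15 + (1)·(-55367) + 0·23566 = 14317
  c_3 = 0·69669 + (-1)·(30963) + 2·15 + (0)·(-55367) + 2·23566 = 16199
  c_4 = 0·69669 + 0·30963 + 0·15 + (-1)·(-55367) + (-2)·(23566) = 8235
  c_5 = 0·69669 + 0·30963 + 1·15 + (0)·(-55367) + 0·23566 = 15
Base-7 expansion of each c_i:
  c_1 = 8862 = 0·7^0 + 6·7^1 + 5·7^2 + 4·7^3 + 3·7^4
  c_2 = 14317 = 2·7^0 + 1·7^1 + 5·7^2 + 6·7^3 + 5·7^4
  c_3 = 16199 = 1·7^0 + 4·7^1 + 1·7^2 + 5·7^3 + 6·7^4
  c_4 = 8235 = 3·7^0 + 0·7^1 + 0·7^2 + 3·7^3 + 3·7^4
  c_5 = 15 = 1·7^0 + 2·7^1
λ_0 = (0, 2, 1, 3, 1)
λ_1 = (6, 1, 4, 0, 2)
λ_2 = (5, 5, 1, 0, 0)
λ_3 = (4, 6, 5, 3, 0)
λ_4 = (3, 5, 6, 3, 0)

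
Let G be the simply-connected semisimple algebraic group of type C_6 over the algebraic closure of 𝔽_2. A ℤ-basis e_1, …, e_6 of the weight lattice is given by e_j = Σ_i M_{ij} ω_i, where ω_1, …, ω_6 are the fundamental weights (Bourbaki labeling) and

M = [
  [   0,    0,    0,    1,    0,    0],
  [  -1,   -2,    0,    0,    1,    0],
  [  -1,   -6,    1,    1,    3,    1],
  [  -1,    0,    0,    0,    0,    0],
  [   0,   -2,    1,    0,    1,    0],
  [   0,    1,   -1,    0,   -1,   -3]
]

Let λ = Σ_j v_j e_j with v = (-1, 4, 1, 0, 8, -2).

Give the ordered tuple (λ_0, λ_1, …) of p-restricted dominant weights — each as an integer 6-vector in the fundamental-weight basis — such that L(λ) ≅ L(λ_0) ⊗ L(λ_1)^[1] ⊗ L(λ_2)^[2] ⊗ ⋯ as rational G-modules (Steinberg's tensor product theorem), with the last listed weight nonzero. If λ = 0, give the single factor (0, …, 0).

In the fundamental-weight basis, λ has coordinates c = M·v (v = (-1, 4, 1, 0, 8, -2)):
  c_1 = (0)·(-1) + 0·4 + 0·1 + 1·0 + 0·8 + (0)·(-2) = 0
  c_2 = (-1)·(-1) + (-2)·(4) + 0·1 + 0·0 + 1·8 + (0)·(-2) = 1
  c_3 = (-1)·(-1) + (-6)·(4) + 1·1 + 1·0 + 3·8 + (1)·(-2) = 0
  c_4 = (-1)·(-1) + 0·4 + 0·1 + 0·0 + 0·8 + (0)·(-2) = 1
  c_5 = (0)·(-1) + (-2)·(4) + 1·1 + 0·0 + 1·8 + (0)·(-2) = 1
  c_6 = (0)·(-1) + 1·4 + (-1)·(1) + 0·0 + (-1)·(8) + (-3)·(-2) = 1
Base-2 expansion of each c_i:
  c_1 = 0
  c_2 = 1 = 1·2^0
  c_3 = 0
  c_4 = 1 = 1·2^0
  c_5 = 1 = 1·2^0
  c_6 = 1 = 1·2^0
p-restricted factor λ_0 = (0, 1, 0, 1, 1, 1)

((0, 1, 0, 1, 1, 1),)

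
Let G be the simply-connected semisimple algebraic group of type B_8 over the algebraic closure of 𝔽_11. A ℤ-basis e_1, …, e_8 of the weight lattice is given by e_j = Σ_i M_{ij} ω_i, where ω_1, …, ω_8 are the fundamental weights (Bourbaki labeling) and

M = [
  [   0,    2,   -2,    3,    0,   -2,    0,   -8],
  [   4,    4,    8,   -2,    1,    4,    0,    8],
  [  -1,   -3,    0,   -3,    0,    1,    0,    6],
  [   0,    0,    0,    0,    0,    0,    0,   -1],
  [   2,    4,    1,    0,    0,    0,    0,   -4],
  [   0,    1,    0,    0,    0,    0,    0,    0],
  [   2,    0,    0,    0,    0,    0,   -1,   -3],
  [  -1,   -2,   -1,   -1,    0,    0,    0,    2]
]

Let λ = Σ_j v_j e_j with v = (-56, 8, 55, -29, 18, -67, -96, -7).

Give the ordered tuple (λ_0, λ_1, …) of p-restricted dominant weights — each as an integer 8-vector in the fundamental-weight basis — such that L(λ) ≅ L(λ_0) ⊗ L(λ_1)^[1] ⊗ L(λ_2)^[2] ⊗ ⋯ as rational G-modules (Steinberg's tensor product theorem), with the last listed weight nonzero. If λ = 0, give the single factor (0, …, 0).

Compute c_i = Σ_j M_{ij} v_j with v = (-56, 8, 55, -29, 18, -67, -96, -7):
  c_1 = (0)·(-56) + 2·8 + (-2)·(55) + (3)·(-29) + 0·18 + (-2)·(-67) + (0)·(-96) + (-8)·(-7) = 9
  c_2 = (4)·(-56) + 4·8 + 8·55 + (-2)·(-29) + 1·18 + (4)·(-67) + (0)·(-96) + (8)·(-7) = 0
  c_3 = (-1)·(-56) + (-3)·(8) + 0·55 + (-3)·(-29) + 0·18 + (1)·(-67) + (0)·(-96) + (6)·(-7) = 10
  c_4 = (0)·(-56) + 0·8 + 0·55 + (0)·(-29) + 0·18 + (0)·(-67) + (0)·(-96) + (-1)·(-7) = 7
  c_5 = (2)·(-56) + 4·8 + 1·55 + (0)·(-29) + 0·18 + (0)·(-67) + (0)·(-96) + (-4)·(-7) = 3
  c_6 = (0)·(-56) + 1·8 + 0·55 + (0)·(-29) + 0·18 + (0)·(-67) + (0)·(-96) + (0)·(-7) = 8
  c_7 = (2)·(-56) + 0·8 + 0·55 + (0)·(-29) + 0·18 + (0)·(-67) + (-1)·(-96) + (-3)·(-7) = 5
  c_8 = (-1)·(-56) + (-2)·(8) + (-1)·(55) + (-1)·(-29) + 0·18 + (0)·(-67) + (0)·(-96) + (2)·(-7) = 0
Expand coordinatewise in base 11:
  c_1 = 9 = 9·11^0
  c_2 = 0
  c_3 = 10 = 10·11^0
  c_4 = 7 = 7·11^0
  c_5 = 3 = 3·11^0
  c_6 = 8 = 8·11^0
  c_7 = 5 = 5·11^0
  c_8 = 0
p-restricted factor λ_0 = (9, 0, 10, 7, 3, 8, 5, 0)

((9, 0, 10, 7, 3, 8, 5, 0),)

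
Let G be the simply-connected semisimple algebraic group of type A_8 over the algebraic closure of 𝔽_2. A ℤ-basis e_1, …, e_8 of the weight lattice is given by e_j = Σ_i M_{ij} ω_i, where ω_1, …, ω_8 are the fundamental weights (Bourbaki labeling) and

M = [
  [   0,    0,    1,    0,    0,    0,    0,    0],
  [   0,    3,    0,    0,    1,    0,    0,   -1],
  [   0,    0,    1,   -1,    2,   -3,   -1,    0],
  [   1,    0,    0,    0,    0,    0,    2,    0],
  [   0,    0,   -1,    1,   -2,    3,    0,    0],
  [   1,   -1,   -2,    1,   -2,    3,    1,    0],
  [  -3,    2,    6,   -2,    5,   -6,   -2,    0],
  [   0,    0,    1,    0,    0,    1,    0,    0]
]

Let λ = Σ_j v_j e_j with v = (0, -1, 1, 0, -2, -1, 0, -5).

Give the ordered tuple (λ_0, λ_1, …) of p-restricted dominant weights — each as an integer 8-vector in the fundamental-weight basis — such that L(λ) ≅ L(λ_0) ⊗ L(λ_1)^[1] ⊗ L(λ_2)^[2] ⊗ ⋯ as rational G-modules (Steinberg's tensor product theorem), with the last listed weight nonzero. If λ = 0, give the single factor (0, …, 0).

ω-coordinates c = M·v, v = (0, -1, 1, 0, -2, -1, 0, -5):
  c_1 = 0*0 + 0*-1 + 1*1 + 0*0 + 0*-2 + 0*-1 + 0*0 + 0*-5 = 1
  c_2 = 0*0 + 3*-1 + 0*1 + 0*0 + 1*-2 + 0*-1 + 0*0 + -1*-5 = 0
  c_3 = 0*0 + 0*-1 + 1*1 + -1*0 + 2*-2 + -3*-1 + -1*0 + 0*-5 = 0
  c_4 = 1*0 + 0*-1 + 0*1 + 0*0 + 0*-2 + 0*-1 + 2*0 + 0*-5 = 0
  c_5 = 0*0 + 0*-1 + -1*1 + 1*0 + -2*-2 + 3*-1 + 0*0 + 0*-5 = 0
  c_6 = 1*0 + -1*-1 + -2*1 + 1*0 + -2*-2 + 3*-1 + 1*0 + 0*-5 = 0
  c_7 = -3*0 + 2*-1 + 6*1 + -2*0 + 5*-2 + -6*-1 + -2*0 + 0*-5 = 0
  c_8 = 0*0 + 0*-1 + 1*1 + 0*0 + 0*-2 + 1*-1 + 0*0 + 0*-5 = 0
p = 2; digits c_i = Σ_j d_{ij}·2^j, 0 ≤ d_{ij} < 2:
  c_1 = 1 = 1·2^0
  c_2 = 0
  c_3 = 0
  c_4 = 0
  c_5 = 0
  c_6 = 0
  c_7 = 0
  c_8 = 0
λ_0 = (1, 0, 0, 0, 0, 0, 0, 0)

((1, 0, 0, 0, 0, 0, 0, 0),)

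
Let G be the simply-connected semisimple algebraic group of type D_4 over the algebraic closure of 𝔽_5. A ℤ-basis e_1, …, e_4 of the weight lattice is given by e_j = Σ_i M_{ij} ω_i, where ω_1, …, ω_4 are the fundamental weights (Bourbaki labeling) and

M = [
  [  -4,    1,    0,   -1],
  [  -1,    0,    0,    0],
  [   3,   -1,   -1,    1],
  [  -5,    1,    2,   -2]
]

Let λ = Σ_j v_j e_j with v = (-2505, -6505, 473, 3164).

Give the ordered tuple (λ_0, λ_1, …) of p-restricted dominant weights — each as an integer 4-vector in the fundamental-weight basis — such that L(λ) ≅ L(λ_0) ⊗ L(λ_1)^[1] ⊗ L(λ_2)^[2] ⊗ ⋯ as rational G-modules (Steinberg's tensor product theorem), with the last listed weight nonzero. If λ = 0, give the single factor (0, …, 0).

ω-coordinates c = M·v, v = (-2505, -6505, 473, 3164):
  c_1 = (-4)·(-2505) + (1)·(-6505) + 0·473 + (-1)·(3164) = 351
  c_2 = (-1)·(-2505) + (0)·(-6505) + 0·473 + 0·3164 = 2505
  c_3 = (3)·(-2505) + (-1)·(-6505) + (-1)·(473) + 1·3164 = 1681
  c_4 = (-5)·(-2505) + (1)·(-6505) + 2·473 + (-2)·(3164) = 638
Expand coordinatewise in base 5:
  c_1 = 351 = 1·5^0 + 0·5^1 + 4·5^2 + 2·5^3
  c_2 = 2505 = 0·5^0 + 1·5^1 + 0·5^2 + 0·5^3 + 4·5^4
  c_3 = 1681 = 1·5^0 + 1·5^1 + 2·5^2 + 3·5^3 + 2·5^4
  c_4 = 638 = 3·5^0 + 2·5^1 + 0·5^2 + 0·5^3 + 1·5^4
p-restricted factor λ_0 = (1, 0, 1, 3)
p-restricted factor λ_1 = (0, 1, 1, 2)
p-restricted factor λ_2 = (4, 0, 2, 0)
p-restricted factor λ_3 = (2, 0, 3, 0)
p-restricted factor λ_4 = (0, 4, 2, 1)

((1, 0, 1, 3), (0, 1, 1, 2), (4, 0, 2, 0), (2, 0, 3, 0), (0, 4, 2, 1))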